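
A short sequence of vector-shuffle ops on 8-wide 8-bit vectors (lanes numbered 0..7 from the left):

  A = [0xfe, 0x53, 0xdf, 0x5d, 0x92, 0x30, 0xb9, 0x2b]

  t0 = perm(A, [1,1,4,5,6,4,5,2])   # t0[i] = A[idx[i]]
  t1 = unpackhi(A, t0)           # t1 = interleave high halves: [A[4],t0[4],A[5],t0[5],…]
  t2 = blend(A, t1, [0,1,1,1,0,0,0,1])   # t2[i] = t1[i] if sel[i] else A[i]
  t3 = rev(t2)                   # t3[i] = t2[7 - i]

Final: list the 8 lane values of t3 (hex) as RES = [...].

RES = [0xdf, 0xb9, 0x30, 0x92, 0x92, 0x30, 0xb9, 0xfe]

  t0: 53 53 92 30 b9 92 30 df
  t1: 92 b9 30 92 b9 30 2b df
  t2: fe b9 30 92 92 30 b9 df
  t3: df b9 30 92 92 30 b9 fe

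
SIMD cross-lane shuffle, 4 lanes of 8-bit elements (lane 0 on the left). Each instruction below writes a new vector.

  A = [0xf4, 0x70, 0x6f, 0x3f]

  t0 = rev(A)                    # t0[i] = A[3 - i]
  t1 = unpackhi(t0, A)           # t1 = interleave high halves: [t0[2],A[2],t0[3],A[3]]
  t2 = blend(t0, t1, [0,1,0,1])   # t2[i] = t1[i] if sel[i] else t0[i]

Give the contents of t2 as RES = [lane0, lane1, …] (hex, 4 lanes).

RES = [ 0x3f  0x6f  0x70  0x3f ]

t0 = [0x3f, 0x6f, 0x70, 0xf4]
t1 = [0x70, 0x6f, 0xf4, 0x3f]
t2 = [0x3f, 0x6f, 0x70, 0x3f]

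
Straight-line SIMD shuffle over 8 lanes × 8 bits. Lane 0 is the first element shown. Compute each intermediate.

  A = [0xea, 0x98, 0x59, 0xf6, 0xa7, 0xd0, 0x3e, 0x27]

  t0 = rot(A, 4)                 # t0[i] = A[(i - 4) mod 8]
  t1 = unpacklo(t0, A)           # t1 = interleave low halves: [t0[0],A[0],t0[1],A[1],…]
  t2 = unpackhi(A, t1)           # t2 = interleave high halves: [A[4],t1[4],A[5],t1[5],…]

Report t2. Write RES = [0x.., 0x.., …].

t0 = [0xa7, 0xd0, 0x3e, 0x27, 0xea, 0x98, 0x59, 0xf6]
t1 = [0xa7, 0xea, 0xd0, 0x98, 0x3e, 0x59, 0x27, 0xf6]
t2 = [0xa7, 0x3e, 0xd0, 0x59, 0x3e, 0x27, 0x27, 0xf6]

RES = [0xa7, 0x3e, 0xd0, 0x59, 0x3e, 0x27, 0x27, 0xf6]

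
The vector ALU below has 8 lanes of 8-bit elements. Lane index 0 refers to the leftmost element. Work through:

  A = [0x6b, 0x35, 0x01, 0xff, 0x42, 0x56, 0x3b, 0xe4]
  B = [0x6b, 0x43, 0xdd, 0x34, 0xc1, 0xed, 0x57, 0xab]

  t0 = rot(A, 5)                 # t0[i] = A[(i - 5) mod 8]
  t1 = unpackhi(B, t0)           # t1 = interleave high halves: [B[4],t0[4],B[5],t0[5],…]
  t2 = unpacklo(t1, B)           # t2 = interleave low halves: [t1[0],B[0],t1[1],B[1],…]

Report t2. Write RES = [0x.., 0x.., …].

  t0: ff 42 56 3b e4 6b 35 01
  t1: c1 e4 ed 6b 57 35 ab 01
  t2: c1 6b e4 43 ed dd 6b 34

RES = [ 0xc1  0x6b  0xe4  0x43  0xed  0xdd  0x6b  0x34 ]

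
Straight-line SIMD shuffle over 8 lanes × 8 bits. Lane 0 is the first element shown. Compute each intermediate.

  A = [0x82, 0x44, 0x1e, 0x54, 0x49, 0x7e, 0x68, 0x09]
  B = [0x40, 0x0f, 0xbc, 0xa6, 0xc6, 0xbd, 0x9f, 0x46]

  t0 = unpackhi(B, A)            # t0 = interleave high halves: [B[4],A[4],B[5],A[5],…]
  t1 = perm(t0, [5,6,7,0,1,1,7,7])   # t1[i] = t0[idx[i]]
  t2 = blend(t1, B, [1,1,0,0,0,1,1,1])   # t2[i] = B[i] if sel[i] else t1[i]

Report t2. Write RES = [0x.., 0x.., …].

→ t0 |c6|49|bd|7e|9f|68|46|09|
→ t1 |68|46|09|c6|49|49|09|09|
→ t2 |40|0f|09|c6|49|bd|9f|46|

RES = [0x40, 0x0f, 0x09, 0xc6, 0x49, 0xbd, 0x9f, 0x46]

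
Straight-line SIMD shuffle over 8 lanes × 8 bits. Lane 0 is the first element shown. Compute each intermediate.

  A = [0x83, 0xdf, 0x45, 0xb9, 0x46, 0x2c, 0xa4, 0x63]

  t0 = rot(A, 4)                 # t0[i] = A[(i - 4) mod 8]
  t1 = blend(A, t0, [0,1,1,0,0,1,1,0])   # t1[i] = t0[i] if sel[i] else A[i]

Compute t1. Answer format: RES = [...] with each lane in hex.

t0 = [0x46, 0x2c, 0xa4, 0x63, 0x83, 0xdf, 0x45, 0xb9]
t1 = [0x83, 0x2c, 0xa4, 0xb9, 0x46, 0xdf, 0x45, 0x63]

RES = [ 0x83  0x2c  0xa4  0xb9  0x46  0xdf  0x45  0x63 ]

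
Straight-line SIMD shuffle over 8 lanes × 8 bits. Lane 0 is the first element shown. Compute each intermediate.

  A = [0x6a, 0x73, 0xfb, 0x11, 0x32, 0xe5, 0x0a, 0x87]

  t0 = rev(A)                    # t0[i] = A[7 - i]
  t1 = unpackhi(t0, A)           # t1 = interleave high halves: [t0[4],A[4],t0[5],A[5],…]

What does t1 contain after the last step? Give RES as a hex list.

RES = [ 0x11  0x32  0xfb  0xe5  0x73  0x0a  0x6a  0x87 ]

t0 = [0x87, 0x0a, 0xe5, 0x32, 0x11, 0xfb, 0x73, 0x6a]
t1 = [0x11, 0x32, 0xfb, 0xe5, 0x73, 0x0a, 0x6a, 0x87]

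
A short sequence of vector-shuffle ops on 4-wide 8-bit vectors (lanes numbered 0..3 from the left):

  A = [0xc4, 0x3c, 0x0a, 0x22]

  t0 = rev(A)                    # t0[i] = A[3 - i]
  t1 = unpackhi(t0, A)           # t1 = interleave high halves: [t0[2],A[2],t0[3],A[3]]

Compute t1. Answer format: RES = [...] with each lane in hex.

RES = [0x3c, 0x0a, 0xc4, 0x22]

  t0: 22 0a 3c c4
  t1: 3c 0a c4 22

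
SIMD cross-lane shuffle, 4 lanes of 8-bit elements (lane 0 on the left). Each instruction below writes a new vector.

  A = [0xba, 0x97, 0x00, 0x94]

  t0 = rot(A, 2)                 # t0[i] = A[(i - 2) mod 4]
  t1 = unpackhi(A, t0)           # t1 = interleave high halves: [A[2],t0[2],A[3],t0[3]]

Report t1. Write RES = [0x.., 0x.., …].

RES = [0x00, 0xba, 0x94, 0x97]

  t0: 00 94 ba 97
  t1: 00 ba 94 97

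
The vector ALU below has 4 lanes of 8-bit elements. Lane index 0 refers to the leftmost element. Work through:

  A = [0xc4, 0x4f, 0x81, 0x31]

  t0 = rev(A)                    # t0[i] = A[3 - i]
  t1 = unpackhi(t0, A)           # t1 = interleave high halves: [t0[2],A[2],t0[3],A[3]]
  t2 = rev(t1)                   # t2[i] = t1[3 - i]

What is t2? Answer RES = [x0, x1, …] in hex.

  t0: 31 81 4f c4
  t1: 4f 81 c4 31
  t2: 31 c4 81 4f

RES = [0x31, 0xc4, 0x81, 0x4f]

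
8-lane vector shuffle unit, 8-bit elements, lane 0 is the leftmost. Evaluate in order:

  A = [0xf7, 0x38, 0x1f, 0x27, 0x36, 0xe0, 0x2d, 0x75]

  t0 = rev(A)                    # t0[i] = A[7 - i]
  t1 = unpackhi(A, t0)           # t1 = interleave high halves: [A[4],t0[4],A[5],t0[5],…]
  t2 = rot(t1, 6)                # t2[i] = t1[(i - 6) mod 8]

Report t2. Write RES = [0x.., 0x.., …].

RES = [ 0xe0  0x1f  0x2d  0x38  0x75  0xf7  0x36  0x27 ]

t0 = [0x75, 0x2d, 0xe0, 0x36, 0x27, 0x1f, 0x38, 0xf7]
t1 = [0x36, 0x27, 0xe0, 0x1f, 0x2d, 0x38, 0x75, 0xf7]
t2 = [0xe0, 0x1f, 0x2d, 0x38, 0x75, 0xf7, 0x36, 0x27]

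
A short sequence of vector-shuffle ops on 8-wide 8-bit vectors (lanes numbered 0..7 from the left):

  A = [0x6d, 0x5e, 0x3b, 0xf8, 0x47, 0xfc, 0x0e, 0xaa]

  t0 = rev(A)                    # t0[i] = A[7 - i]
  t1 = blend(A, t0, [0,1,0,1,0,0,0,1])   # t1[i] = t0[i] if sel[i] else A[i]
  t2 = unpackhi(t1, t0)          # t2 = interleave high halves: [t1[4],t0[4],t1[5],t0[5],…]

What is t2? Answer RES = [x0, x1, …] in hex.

RES = [ 0x47  0xf8  0xfc  0x3b  0x0e  0x5e  0x6d  0x6d ]

→ t0 |aa|0e|fc|47|f8|3b|5e|6d|
→ t1 |6d|0e|3b|47|47|fc|0e|6d|
→ t2 |47|f8|fc|3b|0e|5e|6d|6d|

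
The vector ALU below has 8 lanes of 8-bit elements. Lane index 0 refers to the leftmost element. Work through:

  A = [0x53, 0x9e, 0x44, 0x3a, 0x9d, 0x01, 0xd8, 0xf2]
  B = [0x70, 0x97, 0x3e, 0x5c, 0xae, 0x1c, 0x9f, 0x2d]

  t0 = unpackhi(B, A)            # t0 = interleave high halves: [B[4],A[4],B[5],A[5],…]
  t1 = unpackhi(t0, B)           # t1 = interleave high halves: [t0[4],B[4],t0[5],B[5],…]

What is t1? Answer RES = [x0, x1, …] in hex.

t0 = [0xae, 0x9d, 0x1c, 0x01, 0x9f, 0xd8, 0x2d, 0xf2]
t1 = [0x9f, 0xae, 0xd8, 0x1c, 0x2d, 0x9f, 0xf2, 0x2d]

RES = [ 0x9f  0xae  0xd8  0x1c  0x2d  0x9f  0xf2  0x2d ]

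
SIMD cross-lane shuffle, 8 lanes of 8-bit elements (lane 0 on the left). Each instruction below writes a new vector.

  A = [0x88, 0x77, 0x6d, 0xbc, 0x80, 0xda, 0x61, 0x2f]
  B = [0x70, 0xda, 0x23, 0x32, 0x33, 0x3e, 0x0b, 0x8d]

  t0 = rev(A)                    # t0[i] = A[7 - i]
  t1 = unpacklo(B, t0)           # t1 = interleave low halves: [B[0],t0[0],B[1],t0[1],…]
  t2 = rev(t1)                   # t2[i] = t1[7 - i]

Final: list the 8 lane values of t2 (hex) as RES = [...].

t0 = [0x2f, 0x61, 0xda, 0x80, 0xbc, 0x6d, 0x77, 0x88]
t1 = [0x70, 0x2f, 0xda, 0x61, 0x23, 0xda, 0x32, 0x80]
t2 = [0x80, 0x32, 0xda, 0x23, 0x61, 0xda, 0x2f, 0x70]

RES = [0x80, 0x32, 0xda, 0x23, 0x61, 0xda, 0x2f, 0x70]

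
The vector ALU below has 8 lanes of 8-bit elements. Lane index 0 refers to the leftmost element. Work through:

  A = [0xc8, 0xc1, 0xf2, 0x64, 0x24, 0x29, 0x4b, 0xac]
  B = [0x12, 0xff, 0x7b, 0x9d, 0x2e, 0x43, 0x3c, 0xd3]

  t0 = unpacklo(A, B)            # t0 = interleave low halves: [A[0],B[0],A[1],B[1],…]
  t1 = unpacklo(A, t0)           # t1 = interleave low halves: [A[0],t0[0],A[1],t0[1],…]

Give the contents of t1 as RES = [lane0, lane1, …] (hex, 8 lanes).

RES = [ 0xc8  0xc8  0xc1  0x12  0xf2  0xc1  0x64  0xff ]

→ t0 |c8|12|c1|ff|f2|7b|64|9d|
→ t1 |c8|c8|c1|12|f2|c1|64|ff|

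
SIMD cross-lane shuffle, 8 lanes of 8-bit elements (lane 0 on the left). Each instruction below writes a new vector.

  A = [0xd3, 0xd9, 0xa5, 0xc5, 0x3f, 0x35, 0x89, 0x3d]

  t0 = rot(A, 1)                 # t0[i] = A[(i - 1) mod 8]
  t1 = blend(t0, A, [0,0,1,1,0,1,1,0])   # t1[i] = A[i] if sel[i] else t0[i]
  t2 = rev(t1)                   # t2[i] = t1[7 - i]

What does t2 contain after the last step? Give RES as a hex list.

RES = [ 0x89  0x89  0x35  0xc5  0xc5  0xa5  0xd3  0x3d ]

  t0: 3d d3 d9 a5 c5 3f 35 89
  t1: 3d d3 a5 c5 c5 35 89 89
  t2: 89 89 35 c5 c5 a5 d3 3d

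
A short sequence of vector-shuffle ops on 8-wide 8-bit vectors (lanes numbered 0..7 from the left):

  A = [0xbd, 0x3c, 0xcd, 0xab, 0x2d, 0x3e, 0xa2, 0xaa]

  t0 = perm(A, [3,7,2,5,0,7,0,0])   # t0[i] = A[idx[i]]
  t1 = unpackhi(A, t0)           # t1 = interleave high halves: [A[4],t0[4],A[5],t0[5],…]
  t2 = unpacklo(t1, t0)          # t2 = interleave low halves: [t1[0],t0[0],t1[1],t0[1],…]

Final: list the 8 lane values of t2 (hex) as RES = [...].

RES = [0x2d, 0xab, 0xbd, 0xaa, 0x3e, 0xcd, 0xaa, 0x3e]

→ t0 |ab|aa|cd|3e|bd|aa|bd|bd|
→ t1 |2d|bd|3e|aa|a2|bd|aa|bd|
→ t2 |2d|ab|bd|aa|3e|cd|aa|3e|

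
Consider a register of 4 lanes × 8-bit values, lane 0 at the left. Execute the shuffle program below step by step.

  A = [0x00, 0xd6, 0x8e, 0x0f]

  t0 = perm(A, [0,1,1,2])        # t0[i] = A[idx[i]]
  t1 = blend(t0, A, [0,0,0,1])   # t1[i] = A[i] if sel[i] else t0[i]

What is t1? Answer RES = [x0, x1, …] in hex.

  t0: 00 d6 d6 8e
  t1: 00 d6 d6 0f

RES = [0x00, 0xd6, 0xd6, 0x0f]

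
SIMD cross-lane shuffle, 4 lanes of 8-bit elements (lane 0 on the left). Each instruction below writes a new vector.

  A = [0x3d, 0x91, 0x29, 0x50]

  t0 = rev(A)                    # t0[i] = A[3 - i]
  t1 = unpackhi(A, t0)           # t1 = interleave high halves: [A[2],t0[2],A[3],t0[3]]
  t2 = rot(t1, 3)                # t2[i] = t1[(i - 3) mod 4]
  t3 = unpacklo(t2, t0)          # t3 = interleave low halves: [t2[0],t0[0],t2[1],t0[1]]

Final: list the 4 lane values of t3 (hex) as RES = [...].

RES = [0x91, 0x50, 0x50, 0x29]

  t0: 50 29 91 3d
  t1: 29 91 50 3d
  t2: 91 50 3d 29
  t3: 91 50 50 29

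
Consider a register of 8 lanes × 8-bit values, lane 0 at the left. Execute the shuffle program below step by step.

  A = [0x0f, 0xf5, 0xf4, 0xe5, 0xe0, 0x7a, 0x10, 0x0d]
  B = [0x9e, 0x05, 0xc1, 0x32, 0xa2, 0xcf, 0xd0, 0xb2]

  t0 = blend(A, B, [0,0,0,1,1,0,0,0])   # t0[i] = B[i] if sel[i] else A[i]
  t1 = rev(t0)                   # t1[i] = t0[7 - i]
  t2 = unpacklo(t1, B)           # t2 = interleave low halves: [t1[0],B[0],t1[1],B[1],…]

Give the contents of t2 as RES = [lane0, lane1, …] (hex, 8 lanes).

RES = [ 0x0d  0x9e  0x10  0x05  0x7a  0xc1  0xa2  0x32 ]

→ t0 |0f|f5|f4|32|a2|7a|10|0d|
→ t1 |0d|10|7a|a2|32|f4|f5|0f|
→ t2 |0d|9e|10|05|7a|c1|a2|32|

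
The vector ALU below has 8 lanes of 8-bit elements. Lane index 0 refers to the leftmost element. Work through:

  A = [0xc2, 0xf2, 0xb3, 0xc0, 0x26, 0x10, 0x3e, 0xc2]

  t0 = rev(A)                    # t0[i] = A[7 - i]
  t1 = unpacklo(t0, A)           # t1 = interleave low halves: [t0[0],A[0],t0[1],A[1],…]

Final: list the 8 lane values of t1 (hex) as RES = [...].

RES = [0xc2, 0xc2, 0x3e, 0xf2, 0x10, 0xb3, 0x26, 0xc0]

→ t0 |c2|3e|10|26|c0|b3|f2|c2|
→ t1 |c2|c2|3e|f2|10|b3|26|c0|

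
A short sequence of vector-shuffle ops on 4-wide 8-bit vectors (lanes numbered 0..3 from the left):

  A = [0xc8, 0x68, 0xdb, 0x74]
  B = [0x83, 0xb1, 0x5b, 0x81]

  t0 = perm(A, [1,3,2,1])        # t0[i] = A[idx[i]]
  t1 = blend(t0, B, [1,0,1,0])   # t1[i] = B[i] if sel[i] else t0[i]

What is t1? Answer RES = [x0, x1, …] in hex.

RES = [ 0x83  0x74  0x5b  0x68 ]

  t0: 68 74 db 68
  t1: 83 74 5b 68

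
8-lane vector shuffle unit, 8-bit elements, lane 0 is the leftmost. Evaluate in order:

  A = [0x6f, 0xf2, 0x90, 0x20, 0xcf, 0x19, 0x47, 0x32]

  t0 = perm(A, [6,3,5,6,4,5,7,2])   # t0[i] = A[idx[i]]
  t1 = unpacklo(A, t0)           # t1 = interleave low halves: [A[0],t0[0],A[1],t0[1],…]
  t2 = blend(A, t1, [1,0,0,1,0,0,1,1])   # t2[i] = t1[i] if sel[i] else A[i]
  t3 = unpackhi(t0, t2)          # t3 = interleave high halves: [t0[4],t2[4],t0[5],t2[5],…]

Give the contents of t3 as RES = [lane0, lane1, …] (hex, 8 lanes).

RES = [ 0xcf  0xcf  0x19  0x19  0x32  0x20  0x90  0x47 ]

  t0: 47 20 19 47 cf 19 32 90
  t1: 6f 47 f2 20 90 19 20 47
  t2: 6f f2 90 20 cf 19 20 47
  t3: cf cf 19 19 32 20 90 47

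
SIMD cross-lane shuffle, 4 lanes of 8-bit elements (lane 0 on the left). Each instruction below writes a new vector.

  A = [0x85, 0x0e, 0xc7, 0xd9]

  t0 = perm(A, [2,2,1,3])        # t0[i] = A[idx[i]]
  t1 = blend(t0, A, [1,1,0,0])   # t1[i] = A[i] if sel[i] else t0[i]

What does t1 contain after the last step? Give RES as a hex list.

  t0: c7 c7 0e d9
  t1: 85 0e 0e d9

RES = [ 0x85  0x0e  0x0e  0xd9 ]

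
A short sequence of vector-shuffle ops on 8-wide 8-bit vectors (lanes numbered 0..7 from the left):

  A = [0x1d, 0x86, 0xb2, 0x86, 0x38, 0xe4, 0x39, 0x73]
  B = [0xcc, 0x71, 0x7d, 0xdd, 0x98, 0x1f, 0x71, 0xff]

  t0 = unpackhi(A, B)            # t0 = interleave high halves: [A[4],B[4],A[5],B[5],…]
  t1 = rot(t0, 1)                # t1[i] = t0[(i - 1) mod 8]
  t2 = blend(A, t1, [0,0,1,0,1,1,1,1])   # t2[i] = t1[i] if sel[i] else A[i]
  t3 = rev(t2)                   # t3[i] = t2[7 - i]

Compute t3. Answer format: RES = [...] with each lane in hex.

  t0: 38 98 e4 1f 39 71 73 ff
  t1: ff 38 98 e4 1f 39 71 73
  t2: 1d 86 98 86 1f 39 71 73
  t3: 73 71 39 1f 86 98 86 1d

RES = [ 0x73  0x71  0x39  0x1f  0x86  0x98  0x86  0x1d ]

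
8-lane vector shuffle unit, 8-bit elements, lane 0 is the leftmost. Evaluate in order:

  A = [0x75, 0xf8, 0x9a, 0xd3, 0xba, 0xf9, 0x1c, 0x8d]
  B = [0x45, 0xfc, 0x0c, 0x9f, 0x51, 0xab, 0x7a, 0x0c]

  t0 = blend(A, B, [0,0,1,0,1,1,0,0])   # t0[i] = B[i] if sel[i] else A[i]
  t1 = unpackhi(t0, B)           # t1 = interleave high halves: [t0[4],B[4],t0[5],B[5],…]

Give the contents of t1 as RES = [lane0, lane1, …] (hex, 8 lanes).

RES = [0x51, 0x51, 0xab, 0xab, 0x1c, 0x7a, 0x8d, 0x0c]

→ t0 |75|f8|0c|d3|51|ab|1c|8d|
→ t1 |51|51|ab|ab|1c|7a|8d|0c|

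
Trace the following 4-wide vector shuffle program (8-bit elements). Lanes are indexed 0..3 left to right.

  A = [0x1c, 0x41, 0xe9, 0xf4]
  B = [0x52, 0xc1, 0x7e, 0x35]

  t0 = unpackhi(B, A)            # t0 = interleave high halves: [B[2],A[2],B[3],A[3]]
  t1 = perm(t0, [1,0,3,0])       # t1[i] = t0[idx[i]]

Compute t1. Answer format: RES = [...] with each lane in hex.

  t0: 7e e9 35 f4
  t1: e9 7e f4 7e

RES = [0xe9, 0x7e, 0xf4, 0x7e]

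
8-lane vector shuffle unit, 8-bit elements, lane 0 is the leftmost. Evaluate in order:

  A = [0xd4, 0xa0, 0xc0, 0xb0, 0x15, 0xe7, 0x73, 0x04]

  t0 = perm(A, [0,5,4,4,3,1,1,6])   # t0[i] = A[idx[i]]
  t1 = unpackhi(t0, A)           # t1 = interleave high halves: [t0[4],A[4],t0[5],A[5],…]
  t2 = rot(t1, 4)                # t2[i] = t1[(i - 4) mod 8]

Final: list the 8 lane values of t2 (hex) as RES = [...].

RES = [ 0xa0  0x73  0x73  0x04  0xb0  0x15  0xa0  0xe7 ]

  t0: d4 e7 15 15 b0 a0 a0 73
  t1: b0 15 a0 e7 a0 73 73 04
  t2: a0 73 73 04 b0 15 a0 e7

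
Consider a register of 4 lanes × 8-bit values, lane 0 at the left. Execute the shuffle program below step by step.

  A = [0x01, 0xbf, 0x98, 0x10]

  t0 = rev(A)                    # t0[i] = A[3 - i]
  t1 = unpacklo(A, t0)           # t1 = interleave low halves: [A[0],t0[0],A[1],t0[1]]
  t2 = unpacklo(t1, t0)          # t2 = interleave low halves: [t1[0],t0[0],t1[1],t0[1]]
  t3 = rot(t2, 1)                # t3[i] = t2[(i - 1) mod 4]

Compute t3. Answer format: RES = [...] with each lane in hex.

→ t0 |10|98|bf|01|
→ t1 |01|10|bf|98|
→ t2 |01|10|10|98|
→ t3 |98|01|10|10|

RES = [0x98, 0x01, 0x10, 0x10]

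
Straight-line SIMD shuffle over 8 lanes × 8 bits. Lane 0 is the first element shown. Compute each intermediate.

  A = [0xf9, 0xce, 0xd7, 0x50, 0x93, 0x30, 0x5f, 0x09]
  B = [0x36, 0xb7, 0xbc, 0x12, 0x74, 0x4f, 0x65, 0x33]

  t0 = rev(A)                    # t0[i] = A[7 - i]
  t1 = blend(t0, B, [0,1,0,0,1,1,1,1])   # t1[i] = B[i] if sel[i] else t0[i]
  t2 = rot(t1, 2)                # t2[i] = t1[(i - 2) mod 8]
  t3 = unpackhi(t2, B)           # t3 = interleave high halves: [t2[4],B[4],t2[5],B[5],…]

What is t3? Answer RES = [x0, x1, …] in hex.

t0 = [0x09, 0x5f, 0x30, 0x93, 0x50, 0xd7, 0xce, 0xf9]
t1 = [0x09, 0xb7, 0x30, 0x93, 0x74, 0x4f, 0x65, 0x33]
t2 = [0x65, 0x33, 0x09, 0xb7, 0x30, 0x93, 0x74, 0x4f]
t3 = [0x30, 0x74, 0x93, 0x4f, 0x74, 0x65, 0x4f, 0x33]

RES = [0x30, 0x74, 0x93, 0x4f, 0x74, 0x65, 0x4f, 0x33]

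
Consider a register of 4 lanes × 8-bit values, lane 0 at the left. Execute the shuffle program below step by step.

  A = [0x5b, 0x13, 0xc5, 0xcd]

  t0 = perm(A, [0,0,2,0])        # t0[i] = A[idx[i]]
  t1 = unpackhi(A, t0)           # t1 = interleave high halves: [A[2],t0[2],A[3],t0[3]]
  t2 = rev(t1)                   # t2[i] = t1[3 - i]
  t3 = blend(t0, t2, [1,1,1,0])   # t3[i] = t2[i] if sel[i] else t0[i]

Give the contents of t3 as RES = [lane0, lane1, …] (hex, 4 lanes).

RES = [0x5b, 0xcd, 0xc5, 0x5b]

→ t0 |5b|5b|c5|5b|
→ t1 |c5|c5|cd|5b|
→ t2 |5b|cd|c5|c5|
→ t3 |5b|cd|c5|5b|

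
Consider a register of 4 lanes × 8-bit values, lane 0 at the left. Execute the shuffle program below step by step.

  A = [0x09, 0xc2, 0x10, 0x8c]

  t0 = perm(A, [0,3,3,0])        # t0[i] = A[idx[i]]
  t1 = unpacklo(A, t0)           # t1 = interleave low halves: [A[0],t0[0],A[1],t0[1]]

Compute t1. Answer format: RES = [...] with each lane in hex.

  t0: 09 8c 8c 09
  t1: 09 09 c2 8c

RES = [ 0x09  0x09  0xc2  0x8c ]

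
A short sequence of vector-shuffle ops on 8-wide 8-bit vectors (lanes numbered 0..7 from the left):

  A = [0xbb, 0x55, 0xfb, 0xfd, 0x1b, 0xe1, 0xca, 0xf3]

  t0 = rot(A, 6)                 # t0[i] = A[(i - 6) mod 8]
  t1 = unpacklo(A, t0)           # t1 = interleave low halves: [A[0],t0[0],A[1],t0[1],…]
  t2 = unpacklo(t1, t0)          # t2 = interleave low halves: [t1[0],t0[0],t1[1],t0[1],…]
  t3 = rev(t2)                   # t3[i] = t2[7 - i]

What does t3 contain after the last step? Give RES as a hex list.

RES = [ 0xe1  0xfd  0x1b  0x55  0xfd  0xfb  0xfb  0xbb ]

  t0: fb fd 1b e1 ca f3 bb 55
  t1: bb fb 55 fd fb 1b fd e1
  t2: bb fb fb fd 55 1b fd e1
  t3: e1 fd 1b 55 fd fb fb bb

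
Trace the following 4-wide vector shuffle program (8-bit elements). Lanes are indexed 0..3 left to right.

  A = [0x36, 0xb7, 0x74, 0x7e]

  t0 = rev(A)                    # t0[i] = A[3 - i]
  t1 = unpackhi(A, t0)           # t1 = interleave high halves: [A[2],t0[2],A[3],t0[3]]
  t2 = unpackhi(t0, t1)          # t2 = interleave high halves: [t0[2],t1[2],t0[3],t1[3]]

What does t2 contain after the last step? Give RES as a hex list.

  t0: 7e 74 b7 36
  t1: 74 b7 7e 36
  t2: b7 7e 36 36

RES = [ 0xb7  0x7e  0x36  0x36 ]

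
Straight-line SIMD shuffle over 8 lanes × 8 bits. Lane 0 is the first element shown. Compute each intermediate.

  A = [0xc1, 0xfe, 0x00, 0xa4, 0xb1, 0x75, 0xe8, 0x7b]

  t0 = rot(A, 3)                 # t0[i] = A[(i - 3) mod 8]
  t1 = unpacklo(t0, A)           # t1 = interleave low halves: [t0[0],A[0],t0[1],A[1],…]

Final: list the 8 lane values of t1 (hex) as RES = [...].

t0 = [0x75, 0xe8, 0x7b, 0xc1, 0xfe, 0x00, 0xa4, 0xb1]
t1 = [0x75, 0xc1, 0xe8, 0xfe, 0x7b, 0x00, 0xc1, 0xa4]

RES = [0x75, 0xc1, 0xe8, 0xfe, 0x7b, 0x00, 0xc1, 0xa4]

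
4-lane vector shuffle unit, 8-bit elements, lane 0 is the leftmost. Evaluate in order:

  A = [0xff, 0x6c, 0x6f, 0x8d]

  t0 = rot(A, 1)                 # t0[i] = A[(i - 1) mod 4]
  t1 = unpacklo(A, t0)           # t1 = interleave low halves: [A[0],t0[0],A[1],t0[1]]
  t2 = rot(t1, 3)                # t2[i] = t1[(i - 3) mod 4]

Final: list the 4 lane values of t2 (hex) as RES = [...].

  t0: 8d ff 6c 6f
  t1: ff 8d 6c ff
  t2: 8d 6c ff ff

RES = [0x8d, 0x6c, 0xff, 0xff]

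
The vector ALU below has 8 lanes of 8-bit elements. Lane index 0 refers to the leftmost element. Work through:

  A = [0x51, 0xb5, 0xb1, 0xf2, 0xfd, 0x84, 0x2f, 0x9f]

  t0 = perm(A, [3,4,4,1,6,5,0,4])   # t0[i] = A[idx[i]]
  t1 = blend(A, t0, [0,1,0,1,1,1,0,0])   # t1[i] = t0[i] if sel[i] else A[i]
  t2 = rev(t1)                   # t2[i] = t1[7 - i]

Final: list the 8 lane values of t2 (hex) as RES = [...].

RES = [ 0x9f  0x2f  0x84  0x2f  0xb5  0xb1  0xfd  0x51 ]

  t0: f2 fd fd b5 2f 84 51 fd
  t1: 51 fd b1 b5 2f 84 2f 9f
  t2: 9f 2f 84 2f b5 b1 fd 51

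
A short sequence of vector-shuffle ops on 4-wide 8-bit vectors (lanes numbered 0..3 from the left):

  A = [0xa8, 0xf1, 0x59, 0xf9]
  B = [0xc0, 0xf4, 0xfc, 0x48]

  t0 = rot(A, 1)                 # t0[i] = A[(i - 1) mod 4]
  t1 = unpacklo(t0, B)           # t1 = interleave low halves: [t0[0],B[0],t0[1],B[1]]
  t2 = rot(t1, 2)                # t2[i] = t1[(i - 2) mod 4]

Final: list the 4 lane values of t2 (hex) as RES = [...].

→ t0 |f9|a8|f1|59|
→ t1 |f9|c0|a8|f4|
→ t2 |a8|f4|f9|c0|

RES = [0xa8, 0xf4, 0xf9, 0xc0]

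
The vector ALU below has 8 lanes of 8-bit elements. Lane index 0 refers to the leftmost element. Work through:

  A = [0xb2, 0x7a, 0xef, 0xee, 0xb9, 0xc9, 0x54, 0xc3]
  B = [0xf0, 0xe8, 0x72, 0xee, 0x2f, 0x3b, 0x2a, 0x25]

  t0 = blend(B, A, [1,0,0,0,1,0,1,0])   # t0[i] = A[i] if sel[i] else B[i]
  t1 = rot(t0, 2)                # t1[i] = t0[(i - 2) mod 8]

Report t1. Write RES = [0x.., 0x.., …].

→ t0 |b2|e8|72|ee|b9|3b|54|25|
→ t1 |54|25|b2|e8|72|ee|b9|3b|

RES = [ 0x54  0x25  0xb2  0xe8  0x72  0xee  0xb9  0x3b ]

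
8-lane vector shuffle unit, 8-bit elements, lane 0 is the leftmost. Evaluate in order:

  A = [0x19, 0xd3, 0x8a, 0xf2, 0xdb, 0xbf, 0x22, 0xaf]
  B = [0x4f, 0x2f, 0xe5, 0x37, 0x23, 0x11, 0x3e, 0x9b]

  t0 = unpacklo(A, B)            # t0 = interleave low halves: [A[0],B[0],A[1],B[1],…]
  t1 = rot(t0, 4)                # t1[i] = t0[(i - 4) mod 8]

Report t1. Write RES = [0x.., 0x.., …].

RES = [0x8a, 0xe5, 0xf2, 0x37, 0x19, 0x4f, 0xd3, 0x2f]

  t0: 19 4f d3 2f 8a e5 f2 37
  t1: 8a e5 f2 37 19 4f d3 2f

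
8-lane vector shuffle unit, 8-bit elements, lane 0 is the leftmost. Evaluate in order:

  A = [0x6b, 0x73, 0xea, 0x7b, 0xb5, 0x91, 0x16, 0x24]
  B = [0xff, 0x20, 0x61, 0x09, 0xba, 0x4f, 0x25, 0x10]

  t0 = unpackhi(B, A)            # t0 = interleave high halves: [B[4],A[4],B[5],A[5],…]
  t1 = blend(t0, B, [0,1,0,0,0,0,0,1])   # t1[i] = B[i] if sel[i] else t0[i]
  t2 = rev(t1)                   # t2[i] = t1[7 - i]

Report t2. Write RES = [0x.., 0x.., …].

→ t0 |ba|b5|4f|91|25|16|10|24|
→ t1 |ba|20|4f|91|25|16|10|10|
→ t2 |10|10|16|25|91|4f|20|ba|

RES = [ 0x10  0x10  0x16  0x25  0x91  0x4f  0x20  0xba ]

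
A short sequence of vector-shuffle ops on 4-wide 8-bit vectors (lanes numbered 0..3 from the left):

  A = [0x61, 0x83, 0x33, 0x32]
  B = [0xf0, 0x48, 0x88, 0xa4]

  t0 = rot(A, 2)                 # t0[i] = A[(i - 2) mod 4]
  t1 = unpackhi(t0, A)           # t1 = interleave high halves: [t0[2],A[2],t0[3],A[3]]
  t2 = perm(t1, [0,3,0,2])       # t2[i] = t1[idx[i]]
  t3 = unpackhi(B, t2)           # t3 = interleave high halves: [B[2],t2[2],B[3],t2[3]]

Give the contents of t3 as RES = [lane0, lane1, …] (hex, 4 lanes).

RES = [0x88, 0x61, 0xa4, 0x83]

t0 = [0x33, 0x32, 0x61, 0x83]
t1 = [0x61, 0x33, 0x83, 0x32]
t2 = [0x61, 0x32, 0x61, 0x83]
t3 = [0x88, 0x61, 0xa4, 0x83]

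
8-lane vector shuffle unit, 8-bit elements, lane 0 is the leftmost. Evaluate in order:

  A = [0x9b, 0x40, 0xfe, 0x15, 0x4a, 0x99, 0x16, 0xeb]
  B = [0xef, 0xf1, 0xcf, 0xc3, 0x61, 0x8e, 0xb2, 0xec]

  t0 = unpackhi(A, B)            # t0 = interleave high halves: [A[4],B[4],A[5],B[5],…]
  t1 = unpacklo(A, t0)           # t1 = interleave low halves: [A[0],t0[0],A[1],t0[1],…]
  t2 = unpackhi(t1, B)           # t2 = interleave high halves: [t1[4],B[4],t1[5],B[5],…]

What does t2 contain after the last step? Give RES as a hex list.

  t0: 4a 61 99 8e 16 b2 eb ec
  t1: 9b 4a 40 61 fe 99 15 8e
  t2: fe 61 99 8e 15 b2 8e ec

RES = [0xfe, 0x61, 0x99, 0x8e, 0x15, 0xb2, 0x8e, 0xec]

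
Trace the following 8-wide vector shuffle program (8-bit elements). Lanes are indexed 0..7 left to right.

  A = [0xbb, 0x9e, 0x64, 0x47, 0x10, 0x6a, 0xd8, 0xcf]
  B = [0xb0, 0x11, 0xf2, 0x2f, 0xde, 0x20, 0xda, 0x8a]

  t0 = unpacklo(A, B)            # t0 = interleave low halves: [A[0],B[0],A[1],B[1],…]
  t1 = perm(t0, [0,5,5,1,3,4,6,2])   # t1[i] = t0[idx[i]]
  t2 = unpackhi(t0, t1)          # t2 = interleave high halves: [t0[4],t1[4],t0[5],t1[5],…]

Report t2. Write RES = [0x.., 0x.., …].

→ t0 |bb|b0|9e|11|64|f2|47|2f|
→ t1 |bb|f2|f2|b0|11|64|47|9e|
→ t2 |64|11|f2|64|47|47|2f|9e|

RES = [0x64, 0x11, 0xf2, 0x64, 0x47, 0x47, 0x2f, 0x9e]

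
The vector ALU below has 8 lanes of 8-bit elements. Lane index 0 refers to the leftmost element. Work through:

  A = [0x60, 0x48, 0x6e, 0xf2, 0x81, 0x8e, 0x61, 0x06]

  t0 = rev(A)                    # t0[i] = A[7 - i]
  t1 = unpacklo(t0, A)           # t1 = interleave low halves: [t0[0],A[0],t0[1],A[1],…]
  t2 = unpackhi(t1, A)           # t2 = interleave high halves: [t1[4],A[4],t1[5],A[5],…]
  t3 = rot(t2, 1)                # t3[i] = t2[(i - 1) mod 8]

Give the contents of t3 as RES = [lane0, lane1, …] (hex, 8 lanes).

  t0: 06 61 8e 81 f2 6e 48 60
  t1: 06 60 61 48 8e 6e 81 f2
  t2: 8e 81 6e 8e 81 61 f2 06
  t3: 06 8e 81 6e 8e 81 61 f2

RES = [ 0x06  0x8e  0x81  0x6e  0x8e  0x81  0x61  0xf2 ]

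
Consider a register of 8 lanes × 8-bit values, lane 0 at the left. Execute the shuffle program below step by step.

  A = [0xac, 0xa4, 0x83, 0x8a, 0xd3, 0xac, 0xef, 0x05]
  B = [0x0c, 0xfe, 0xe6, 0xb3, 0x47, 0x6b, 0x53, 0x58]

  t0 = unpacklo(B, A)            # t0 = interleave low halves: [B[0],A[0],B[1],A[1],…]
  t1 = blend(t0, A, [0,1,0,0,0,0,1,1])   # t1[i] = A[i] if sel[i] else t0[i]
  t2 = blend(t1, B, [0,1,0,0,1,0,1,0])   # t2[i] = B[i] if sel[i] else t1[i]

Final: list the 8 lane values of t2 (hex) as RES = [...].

RES = [ 0x0c  0xfe  0xfe  0xa4  0x47  0x83  0x53  0x05 ]

t0 = [0x0c, 0xac, 0xfe, 0xa4, 0xe6, 0x83, 0xb3, 0x8a]
t1 = [0x0c, 0xa4, 0xfe, 0xa4, 0xe6, 0x83, 0xef, 0x05]
t2 = [0x0c, 0xfe, 0xfe, 0xa4, 0x47, 0x83, 0x53, 0x05]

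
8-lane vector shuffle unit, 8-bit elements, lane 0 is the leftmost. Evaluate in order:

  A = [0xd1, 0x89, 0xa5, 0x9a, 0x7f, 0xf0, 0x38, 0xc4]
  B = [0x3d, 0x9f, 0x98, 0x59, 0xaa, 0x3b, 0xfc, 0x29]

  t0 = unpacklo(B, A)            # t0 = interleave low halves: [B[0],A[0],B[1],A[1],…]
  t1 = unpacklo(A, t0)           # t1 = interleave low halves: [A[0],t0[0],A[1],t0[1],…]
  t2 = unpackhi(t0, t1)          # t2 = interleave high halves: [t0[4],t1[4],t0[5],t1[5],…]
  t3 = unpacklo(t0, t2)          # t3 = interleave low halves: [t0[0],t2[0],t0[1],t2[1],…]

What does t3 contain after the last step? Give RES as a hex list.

t0 = [0x3d, 0xd1, 0x9f, 0x89, 0x98, 0xa5, 0x59, 0x9a]
t1 = [0xd1, 0x3d, 0x89, 0xd1, 0xa5, 0x9f, 0x9a, 0x89]
t2 = [0x98, 0xa5, 0xa5, 0x9f, 0x59, 0x9a, 0x9a, 0x89]
t3 = [0x3d, 0x98, 0xd1, 0xa5, 0x9f, 0xa5, 0x89, 0x9f]

RES = [ 0x3d  0x98  0xd1  0xa5  0x9f  0xa5  0x89  0x9f ]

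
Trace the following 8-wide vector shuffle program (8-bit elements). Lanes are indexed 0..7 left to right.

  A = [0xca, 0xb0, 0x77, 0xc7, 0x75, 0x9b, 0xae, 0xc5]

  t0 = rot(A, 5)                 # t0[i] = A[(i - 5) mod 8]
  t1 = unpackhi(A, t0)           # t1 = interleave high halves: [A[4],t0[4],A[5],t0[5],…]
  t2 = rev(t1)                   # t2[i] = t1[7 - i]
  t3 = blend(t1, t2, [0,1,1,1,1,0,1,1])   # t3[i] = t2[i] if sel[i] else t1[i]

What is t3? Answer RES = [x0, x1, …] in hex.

→ t0 |c7|75|9b|ae|c5|ca|b0|77|
→ t1 |75|c5|9b|ca|ae|b0|c5|77|
→ t2 |77|c5|b0|ae|ca|9b|c5|75|
→ t3 |75|c5|b0|ae|ca|b0|c5|75|

RES = [ 0x75  0xc5  0xb0  0xae  0xca  0xb0  0xc5  0x75 ]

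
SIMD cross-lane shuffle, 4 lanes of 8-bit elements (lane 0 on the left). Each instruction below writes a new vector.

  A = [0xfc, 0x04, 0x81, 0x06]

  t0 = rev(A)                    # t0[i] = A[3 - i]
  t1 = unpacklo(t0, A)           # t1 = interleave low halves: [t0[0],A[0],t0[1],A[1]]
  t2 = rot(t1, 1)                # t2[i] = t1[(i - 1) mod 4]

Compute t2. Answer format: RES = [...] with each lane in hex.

RES = [0x04, 0x06, 0xfc, 0x81]

  t0: 06 81 04 fc
  t1: 06 fc 81 04
  t2: 04 06 fc 81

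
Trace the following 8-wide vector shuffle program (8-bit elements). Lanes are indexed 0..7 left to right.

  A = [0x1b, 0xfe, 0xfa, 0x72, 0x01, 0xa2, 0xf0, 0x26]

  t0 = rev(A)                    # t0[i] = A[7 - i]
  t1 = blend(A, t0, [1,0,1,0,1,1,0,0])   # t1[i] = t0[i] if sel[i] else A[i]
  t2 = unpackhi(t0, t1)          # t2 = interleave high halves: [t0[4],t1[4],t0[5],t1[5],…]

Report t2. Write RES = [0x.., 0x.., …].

RES = [0x72, 0x72, 0xfa, 0xfa, 0xfe, 0xf0, 0x1b, 0x26]

→ t0 |26|f0|a2|01|72|fa|fe|1b|
→ t1 |26|fe|a2|72|72|fa|f0|26|
→ t2 |72|72|fa|fa|fe|f0|1b|26|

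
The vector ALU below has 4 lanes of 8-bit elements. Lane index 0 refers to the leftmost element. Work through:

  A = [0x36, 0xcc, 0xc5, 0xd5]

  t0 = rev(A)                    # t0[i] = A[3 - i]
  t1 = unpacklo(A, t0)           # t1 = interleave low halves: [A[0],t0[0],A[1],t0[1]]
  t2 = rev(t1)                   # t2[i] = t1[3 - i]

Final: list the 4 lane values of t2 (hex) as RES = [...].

t0 = [0xd5, 0xc5, 0xcc, 0x36]
t1 = [0x36, 0xd5, 0xcc, 0xc5]
t2 = [0xc5, 0xcc, 0xd5, 0x36]

RES = [0xc5, 0xcc, 0xd5, 0x36]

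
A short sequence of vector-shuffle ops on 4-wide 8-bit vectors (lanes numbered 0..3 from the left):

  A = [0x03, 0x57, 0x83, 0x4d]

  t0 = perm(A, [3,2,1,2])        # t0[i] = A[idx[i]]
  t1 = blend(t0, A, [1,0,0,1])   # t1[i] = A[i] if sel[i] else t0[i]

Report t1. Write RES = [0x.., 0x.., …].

  t0: 4d 83 57 83
  t1: 03 83 57 4d

RES = [ 0x03  0x83  0x57  0x4d ]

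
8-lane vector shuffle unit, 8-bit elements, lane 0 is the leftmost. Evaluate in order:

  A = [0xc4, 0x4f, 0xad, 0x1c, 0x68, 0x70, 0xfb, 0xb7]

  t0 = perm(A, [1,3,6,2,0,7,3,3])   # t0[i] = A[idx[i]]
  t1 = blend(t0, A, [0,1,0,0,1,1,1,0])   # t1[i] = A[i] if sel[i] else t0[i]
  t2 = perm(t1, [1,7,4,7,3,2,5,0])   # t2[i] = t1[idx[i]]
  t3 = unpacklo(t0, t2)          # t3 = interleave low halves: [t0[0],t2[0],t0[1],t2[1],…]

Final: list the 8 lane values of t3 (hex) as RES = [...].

  t0: 4f 1c fb ad c4 b7 1c 1c
  t1: 4f 4f fb ad 68 70 fb 1c
  t2: 4f 1c 68 1c ad fb 70 4f
  t3: 4f 4f 1c 1c fb 68 ad 1c

RES = [0x4f, 0x4f, 0x1c, 0x1c, 0xfb, 0x68, 0xad, 0x1c]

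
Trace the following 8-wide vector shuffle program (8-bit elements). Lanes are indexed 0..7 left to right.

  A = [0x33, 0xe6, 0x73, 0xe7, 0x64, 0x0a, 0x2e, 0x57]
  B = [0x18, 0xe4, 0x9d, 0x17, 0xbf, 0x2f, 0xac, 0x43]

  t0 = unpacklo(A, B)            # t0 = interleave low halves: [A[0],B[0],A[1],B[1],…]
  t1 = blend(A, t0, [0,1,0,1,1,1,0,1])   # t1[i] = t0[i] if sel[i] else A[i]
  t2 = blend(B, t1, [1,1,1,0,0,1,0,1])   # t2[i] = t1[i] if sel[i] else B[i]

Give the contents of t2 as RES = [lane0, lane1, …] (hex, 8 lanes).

RES = [0x33, 0x18, 0x73, 0x17, 0xbf, 0x9d, 0xac, 0x17]

  t0: 33 18 e6 e4 73 9d e7 17
  t1: 33 18 73 e4 73 9d 2e 17
  t2: 33 18 73 17 bf 9d ac 17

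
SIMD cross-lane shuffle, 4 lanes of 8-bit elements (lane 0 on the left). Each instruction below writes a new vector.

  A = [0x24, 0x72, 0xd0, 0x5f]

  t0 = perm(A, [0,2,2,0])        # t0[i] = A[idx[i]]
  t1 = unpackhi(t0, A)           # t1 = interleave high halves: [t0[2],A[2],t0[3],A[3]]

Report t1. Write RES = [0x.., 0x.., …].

→ t0 |24|d0|d0|24|
→ t1 |d0|d0|24|5f|

RES = [ 0xd0  0xd0  0x24  0x5f ]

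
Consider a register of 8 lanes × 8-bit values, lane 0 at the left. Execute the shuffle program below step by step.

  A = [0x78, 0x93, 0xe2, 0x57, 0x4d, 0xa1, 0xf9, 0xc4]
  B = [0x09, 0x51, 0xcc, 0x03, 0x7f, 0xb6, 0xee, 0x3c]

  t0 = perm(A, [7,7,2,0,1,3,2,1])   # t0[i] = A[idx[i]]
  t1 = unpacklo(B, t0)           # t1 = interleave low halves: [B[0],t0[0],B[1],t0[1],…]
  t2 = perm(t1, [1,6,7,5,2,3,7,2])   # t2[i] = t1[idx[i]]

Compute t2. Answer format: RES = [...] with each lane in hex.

RES = [ 0xc4  0x03  0x78  0xe2  0x51  0xc4  0x78  0x51 ]

→ t0 |c4|c4|e2|78|93|57|e2|93|
→ t1 |09|c4|51|c4|cc|e2|03|78|
→ t2 |c4|03|78|e2|51|c4|78|51|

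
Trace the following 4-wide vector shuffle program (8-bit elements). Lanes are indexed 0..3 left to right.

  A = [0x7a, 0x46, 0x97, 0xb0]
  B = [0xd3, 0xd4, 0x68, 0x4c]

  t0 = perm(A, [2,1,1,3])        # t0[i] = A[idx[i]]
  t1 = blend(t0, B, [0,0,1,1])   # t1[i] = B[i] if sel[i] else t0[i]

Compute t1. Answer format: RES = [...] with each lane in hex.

RES = [ 0x97  0x46  0x68  0x4c ]

→ t0 |97|46|46|b0|
→ t1 |97|46|68|4c|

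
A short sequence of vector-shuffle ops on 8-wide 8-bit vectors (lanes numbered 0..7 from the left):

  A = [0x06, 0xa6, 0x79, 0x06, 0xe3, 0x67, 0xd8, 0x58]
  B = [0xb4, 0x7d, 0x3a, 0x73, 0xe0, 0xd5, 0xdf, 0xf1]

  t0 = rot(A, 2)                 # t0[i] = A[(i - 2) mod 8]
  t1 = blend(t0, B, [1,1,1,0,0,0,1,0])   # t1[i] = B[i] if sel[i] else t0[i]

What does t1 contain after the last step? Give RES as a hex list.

RES = [ 0xb4  0x7d  0x3a  0xa6  0x79  0x06  0xdf  0x67 ]

  t0: d8 58 06 a6 79 06 e3 67
  t1: b4 7d 3a a6 79 06 df 67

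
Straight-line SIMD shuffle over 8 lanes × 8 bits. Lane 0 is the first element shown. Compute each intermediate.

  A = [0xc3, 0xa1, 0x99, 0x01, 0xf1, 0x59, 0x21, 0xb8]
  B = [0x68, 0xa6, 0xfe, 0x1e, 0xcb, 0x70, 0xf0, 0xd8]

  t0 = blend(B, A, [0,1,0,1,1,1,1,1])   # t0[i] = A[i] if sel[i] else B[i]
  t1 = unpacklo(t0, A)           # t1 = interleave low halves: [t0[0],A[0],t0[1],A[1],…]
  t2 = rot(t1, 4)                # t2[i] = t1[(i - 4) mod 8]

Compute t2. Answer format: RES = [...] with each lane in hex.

t0 = [0x68, 0xa1, 0xfe, 0x01, 0xf1, 0x59, 0x21, 0xb8]
t1 = [0x68, 0xc3, 0xa1, 0xa1, 0xfe, 0x99, 0x01, 0x01]
t2 = [0xfe, 0x99, 0x01, 0x01, 0x68, 0xc3, 0xa1, 0xa1]

RES = [ 0xfe  0x99  0x01  0x01  0x68  0xc3  0xa1  0xa1 ]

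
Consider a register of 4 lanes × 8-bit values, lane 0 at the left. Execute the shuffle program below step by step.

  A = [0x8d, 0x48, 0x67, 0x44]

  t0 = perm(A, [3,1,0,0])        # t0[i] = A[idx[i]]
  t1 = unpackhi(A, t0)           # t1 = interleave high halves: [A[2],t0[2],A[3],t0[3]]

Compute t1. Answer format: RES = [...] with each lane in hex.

RES = [0x67, 0x8d, 0x44, 0x8d]

t0 = [0x44, 0x48, 0x8d, 0x8d]
t1 = [0x67, 0x8d, 0x44, 0x8d]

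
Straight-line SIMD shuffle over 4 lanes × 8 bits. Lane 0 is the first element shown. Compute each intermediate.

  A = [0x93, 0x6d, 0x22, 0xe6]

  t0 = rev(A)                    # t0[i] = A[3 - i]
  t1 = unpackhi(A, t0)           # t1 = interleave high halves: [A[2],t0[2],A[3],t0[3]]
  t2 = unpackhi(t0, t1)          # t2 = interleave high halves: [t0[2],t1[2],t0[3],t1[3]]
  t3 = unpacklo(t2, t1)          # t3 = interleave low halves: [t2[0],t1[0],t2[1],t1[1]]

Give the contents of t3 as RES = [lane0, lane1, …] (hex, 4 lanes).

RES = [0x6d, 0x22, 0xe6, 0x6d]

t0 = [0xe6, 0x22, 0x6d, 0x93]
t1 = [0x22, 0x6d, 0xe6, 0x93]
t2 = [0x6d, 0xe6, 0x93, 0x93]
t3 = [0x6d, 0x22, 0xe6, 0x6d]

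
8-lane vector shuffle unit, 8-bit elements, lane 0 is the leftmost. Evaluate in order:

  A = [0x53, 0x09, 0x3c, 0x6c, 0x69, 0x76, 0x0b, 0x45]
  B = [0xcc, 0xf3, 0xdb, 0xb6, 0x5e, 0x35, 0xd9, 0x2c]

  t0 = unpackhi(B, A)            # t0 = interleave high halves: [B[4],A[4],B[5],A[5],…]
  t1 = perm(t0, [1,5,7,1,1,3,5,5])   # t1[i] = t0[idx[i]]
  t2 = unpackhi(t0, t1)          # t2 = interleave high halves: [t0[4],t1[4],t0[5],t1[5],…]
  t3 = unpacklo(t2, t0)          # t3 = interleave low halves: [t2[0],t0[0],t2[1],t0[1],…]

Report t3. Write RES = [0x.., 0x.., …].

  t0: 5e 69 35 76 d9 0b 2c 45
  t1: 69 0b 45 69 69 76 0b 0b
  t2: d9 69 0b 76 2c 0b 45 0b
  t3: d9 5e 69 69 0b 35 76 76

RES = [0xd9, 0x5e, 0x69, 0x69, 0x0b, 0x35, 0x76, 0x76]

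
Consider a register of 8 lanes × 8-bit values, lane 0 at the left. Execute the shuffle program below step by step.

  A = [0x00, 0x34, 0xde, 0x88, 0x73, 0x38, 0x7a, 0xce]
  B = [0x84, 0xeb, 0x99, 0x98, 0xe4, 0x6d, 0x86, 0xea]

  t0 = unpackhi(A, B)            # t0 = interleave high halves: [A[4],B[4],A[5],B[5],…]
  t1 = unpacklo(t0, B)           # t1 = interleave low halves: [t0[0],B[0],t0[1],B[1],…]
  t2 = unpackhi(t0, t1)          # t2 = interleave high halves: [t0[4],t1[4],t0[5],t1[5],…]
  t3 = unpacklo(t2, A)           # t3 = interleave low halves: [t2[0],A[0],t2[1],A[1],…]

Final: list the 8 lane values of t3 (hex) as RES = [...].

  t0: 73 e4 38 6d 7a 86 ce ea
  t1: 73 84 e4 eb 38 99 6d 98
  t2: 7a 38 86 99 ce 6d ea 98
  t3: 7a 00 38 34 86 de 99 88

RES = [0x7a, 0x00, 0x38, 0x34, 0x86, 0xde, 0x99, 0x88]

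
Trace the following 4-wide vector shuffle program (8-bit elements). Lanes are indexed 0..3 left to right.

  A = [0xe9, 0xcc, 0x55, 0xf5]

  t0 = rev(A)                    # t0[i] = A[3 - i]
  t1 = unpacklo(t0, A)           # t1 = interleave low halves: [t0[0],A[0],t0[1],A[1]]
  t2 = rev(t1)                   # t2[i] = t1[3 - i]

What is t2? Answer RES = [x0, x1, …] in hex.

RES = [0xcc, 0x55, 0xe9, 0xf5]

→ t0 |f5|55|cc|e9|
→ t1 |f5|e9|55|cc|
→ t2 |cc|55|e9|f5|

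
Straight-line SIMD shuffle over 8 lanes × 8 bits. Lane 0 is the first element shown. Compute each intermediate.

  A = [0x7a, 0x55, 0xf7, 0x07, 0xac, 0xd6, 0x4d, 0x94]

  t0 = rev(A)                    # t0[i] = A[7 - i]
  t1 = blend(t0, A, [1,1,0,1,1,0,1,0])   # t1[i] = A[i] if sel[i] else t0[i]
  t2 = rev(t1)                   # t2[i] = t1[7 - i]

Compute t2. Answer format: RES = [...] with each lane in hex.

RES = [0x7a, 0x4d, 0xf7, 0xac, 0x07, 0xd6, 0x55, 0x7a]

t0 = [0x94, 0x4d, 0xd6, 0xac, 0x07, 0xf7, 0x55, 0x7a]
t1 = [0x7a, 0x55, 0xd6, 0x07, 0xac, 0xf7, 0x4d, 0x7a]
t2 = [0x7a, 0x4d, 0xf7, 0xac, 0x07, 0xd6, 0x55, 0x7a]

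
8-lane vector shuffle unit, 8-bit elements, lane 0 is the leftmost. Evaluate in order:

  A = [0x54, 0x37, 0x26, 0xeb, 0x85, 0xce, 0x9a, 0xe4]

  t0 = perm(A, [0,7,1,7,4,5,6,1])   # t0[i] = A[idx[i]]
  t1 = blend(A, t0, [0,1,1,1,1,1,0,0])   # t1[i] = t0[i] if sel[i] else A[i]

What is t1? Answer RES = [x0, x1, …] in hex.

t0 = [0x54, 0xe4, 0x37, 0xe4, 0x85, 0xce, 0x9a, 0x37]
t1 = [0x54, 0xe4, 0x37, 0xe4, 0x85, 0xce, 0x9a, 0xe4]

RES = [0x54, 0xe4, 0x37, 0xe4, 0x85, 0xce, 0x9a, 0xe4]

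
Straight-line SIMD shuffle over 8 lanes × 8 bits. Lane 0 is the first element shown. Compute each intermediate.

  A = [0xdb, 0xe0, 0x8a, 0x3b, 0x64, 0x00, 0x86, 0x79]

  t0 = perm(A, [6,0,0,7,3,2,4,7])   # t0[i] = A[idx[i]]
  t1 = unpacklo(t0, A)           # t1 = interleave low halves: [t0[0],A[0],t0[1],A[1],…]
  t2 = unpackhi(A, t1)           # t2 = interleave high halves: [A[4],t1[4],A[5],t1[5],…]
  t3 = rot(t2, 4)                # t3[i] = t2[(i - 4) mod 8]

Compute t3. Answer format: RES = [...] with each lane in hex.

RES = [0x86, 0x79, 0x79, 0x3b, 0x64, 0xdb, 0x00, 0x8a]

  t0: 86 db db 79 3b 8a 64 79
  t1: 86 db db e0 db 8a 79 3b
  t2: 64 db 00 8a 86 79 79 3b
  t3: 86 79 79 3b 64 db 00 8a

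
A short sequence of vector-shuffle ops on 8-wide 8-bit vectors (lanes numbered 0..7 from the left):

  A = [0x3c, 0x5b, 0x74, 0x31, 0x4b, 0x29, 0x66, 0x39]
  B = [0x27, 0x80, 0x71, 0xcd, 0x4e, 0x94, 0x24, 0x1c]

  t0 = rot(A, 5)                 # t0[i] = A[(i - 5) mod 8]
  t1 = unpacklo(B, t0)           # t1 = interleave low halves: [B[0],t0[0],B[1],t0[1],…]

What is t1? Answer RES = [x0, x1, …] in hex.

t0 = [0x31, 0x4b, 0x29, 0x66, 0x39, 0x3c, 0x5b, 0x74]
t1 = [0x27, 0x31, 0x80, 0x4b, 0x71, 0x29, 0xcd, 0x66]

RES = [0x27, 0x31, 0x80, 0x4b, 0x71, 0x29, 0xcd, 0x66]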